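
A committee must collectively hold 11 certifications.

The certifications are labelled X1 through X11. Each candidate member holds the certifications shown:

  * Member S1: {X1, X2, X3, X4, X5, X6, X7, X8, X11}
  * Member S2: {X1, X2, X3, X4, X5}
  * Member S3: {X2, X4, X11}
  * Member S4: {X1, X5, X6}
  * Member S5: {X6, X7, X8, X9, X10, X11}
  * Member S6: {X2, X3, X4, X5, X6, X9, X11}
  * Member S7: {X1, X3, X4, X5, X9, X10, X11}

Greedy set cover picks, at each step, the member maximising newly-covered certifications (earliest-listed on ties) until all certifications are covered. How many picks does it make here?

Greedy: pick S1 (covers 9 new) → pick S5 (covers 2 new). Total picks: 2.

2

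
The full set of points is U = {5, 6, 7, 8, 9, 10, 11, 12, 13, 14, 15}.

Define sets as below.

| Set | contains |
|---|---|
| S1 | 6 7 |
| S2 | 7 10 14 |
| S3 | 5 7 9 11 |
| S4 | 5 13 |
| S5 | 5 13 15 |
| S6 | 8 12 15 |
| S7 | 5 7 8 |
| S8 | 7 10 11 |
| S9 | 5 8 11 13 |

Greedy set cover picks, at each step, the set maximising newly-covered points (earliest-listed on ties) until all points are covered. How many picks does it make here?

5

Greedy: pick S3 (covers 4 new) → pick S6 (covers 3 new) → pick S2 (covers 2 new) → pick S1 (covers 1 new) → pick S4 (covers 1 new). Total picks: 5.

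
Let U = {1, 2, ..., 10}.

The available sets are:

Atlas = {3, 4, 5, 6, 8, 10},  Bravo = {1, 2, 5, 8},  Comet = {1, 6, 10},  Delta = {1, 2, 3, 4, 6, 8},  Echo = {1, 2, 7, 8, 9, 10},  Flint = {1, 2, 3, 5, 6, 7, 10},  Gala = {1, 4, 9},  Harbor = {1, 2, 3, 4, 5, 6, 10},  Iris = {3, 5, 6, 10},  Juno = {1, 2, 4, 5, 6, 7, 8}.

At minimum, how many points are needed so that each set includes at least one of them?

Take H = {1, 6}. Each listed set contains at least one of these, so H is a hitting set of size 2.
The sets Gala, Iris are pairwise disjoint, so any hitting set needs a separate point for each — at least 2. Hence 2 is optimal.

2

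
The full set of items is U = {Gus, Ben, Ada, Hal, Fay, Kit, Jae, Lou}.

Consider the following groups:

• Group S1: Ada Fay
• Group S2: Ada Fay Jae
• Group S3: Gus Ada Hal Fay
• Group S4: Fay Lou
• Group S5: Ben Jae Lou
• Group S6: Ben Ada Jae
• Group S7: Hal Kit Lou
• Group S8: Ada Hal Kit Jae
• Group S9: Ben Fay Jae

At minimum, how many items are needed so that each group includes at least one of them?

The 3 items {Ben, Fay, Kit} hit every group.
No choice of 2 items meets every group, so 3 is the minimum.

3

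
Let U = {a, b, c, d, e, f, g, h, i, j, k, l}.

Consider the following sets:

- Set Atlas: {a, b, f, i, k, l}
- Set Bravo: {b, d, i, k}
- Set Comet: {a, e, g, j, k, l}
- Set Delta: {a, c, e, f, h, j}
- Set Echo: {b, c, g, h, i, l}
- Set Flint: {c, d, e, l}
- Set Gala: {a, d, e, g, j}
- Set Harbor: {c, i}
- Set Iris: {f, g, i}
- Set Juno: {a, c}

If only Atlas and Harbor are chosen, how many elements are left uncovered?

Union of Atlas, Harbor = {a, b, c, f, i, k, l}.
Not covered: d, e, g, h, j — 5 elements.

5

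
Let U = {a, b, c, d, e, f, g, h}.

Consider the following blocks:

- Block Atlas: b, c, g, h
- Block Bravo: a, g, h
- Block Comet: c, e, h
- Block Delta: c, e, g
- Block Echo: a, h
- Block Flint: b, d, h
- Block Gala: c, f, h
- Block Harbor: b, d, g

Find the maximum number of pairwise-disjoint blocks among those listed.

Gala, Harbor are pairwise disjoint (Gala={c,f,h}; Harbor={b,d,g}).
Every remaining block overlaps one of these, and no 3 of the listed blocks are pairwise disjoint, so 2 is the maximum.

2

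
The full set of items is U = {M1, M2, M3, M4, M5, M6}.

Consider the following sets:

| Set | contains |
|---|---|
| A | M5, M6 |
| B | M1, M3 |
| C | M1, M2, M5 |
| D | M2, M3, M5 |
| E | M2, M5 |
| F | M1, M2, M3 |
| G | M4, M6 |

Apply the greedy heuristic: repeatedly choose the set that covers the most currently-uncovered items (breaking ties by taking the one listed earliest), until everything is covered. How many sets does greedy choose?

Greedy: pick C (covers 3 new) → pick G (covers 2 new) → pick B (covers 1 new). Total picks: 3.

3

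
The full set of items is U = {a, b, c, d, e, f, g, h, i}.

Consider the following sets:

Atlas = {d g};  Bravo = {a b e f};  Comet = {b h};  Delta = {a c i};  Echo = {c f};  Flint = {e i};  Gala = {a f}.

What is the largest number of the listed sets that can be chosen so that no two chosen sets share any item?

Atlas, Comet, Echo, Flint are pairwise disjoint (Atlas={d,g}; Comet={b,h}; Echo={c,f}; Flint={e,i}).
Every remaining set overlaps one of these, and no 5 of the listed sets are pairwise disjoint, so 4 is the maximum.

4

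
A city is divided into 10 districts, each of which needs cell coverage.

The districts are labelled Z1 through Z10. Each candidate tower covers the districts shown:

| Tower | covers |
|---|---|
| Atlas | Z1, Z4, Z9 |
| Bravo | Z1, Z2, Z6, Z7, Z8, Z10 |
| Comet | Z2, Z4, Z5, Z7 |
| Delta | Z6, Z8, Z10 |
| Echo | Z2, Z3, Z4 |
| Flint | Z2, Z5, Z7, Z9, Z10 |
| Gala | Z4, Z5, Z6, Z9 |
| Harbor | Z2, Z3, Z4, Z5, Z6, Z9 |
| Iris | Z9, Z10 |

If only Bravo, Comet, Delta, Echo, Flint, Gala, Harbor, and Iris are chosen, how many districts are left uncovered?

0

Union of Bravo, Comet, Delta, Echo, Flint, Gala, Harbor, Iris = {Z1, Z2, Z3, Z4, Z5, Z6, Z7, Z8, Z9, Z10} — that's every district, so 0 are uncovered.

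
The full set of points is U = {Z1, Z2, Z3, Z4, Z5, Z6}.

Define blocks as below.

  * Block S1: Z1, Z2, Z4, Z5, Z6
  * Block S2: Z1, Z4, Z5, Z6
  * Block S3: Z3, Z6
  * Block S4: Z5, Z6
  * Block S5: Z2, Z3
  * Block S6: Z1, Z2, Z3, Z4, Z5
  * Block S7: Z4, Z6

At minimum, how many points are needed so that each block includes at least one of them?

The 2 points {Z2, Z6} hit every block.
The blocks S5, S7 are pairwise disjoint, so any hitting set needs a separate point for each — at least 2. Hence 2 is optimal.

2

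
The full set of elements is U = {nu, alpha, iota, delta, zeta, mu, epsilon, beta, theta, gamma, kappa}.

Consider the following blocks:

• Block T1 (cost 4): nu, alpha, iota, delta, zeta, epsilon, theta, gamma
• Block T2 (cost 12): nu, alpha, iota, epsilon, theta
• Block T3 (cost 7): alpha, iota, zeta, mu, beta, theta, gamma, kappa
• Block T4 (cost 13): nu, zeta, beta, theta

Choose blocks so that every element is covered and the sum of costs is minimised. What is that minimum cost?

T1, T3 together cover every element (T1 ∪ T3 = {nu, alpha, iota, delta, zeta, mu, epsilon, beta, theta, gamma, kappa}); total cost 4 + 7 = 11.
No covering selection has total cost below 11.

11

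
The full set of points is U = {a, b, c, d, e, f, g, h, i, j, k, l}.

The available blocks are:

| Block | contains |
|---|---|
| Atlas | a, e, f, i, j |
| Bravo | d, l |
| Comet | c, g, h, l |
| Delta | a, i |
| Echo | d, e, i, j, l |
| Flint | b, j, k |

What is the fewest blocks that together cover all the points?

4

Atlas and Bravo and Comet and Flint together: Atlas ∪ Bravo ∪ Comet ∪ Flint = {a, b, c, d, e, f, g, h, i, j, k, l} — every point is covered.
Only Flint contains b, so Flint is forced; the remaining 9 points need at least 3 more blocks (each remaining block adds at most 4) — so at least 4 blocks are needed, and 4 is optimal.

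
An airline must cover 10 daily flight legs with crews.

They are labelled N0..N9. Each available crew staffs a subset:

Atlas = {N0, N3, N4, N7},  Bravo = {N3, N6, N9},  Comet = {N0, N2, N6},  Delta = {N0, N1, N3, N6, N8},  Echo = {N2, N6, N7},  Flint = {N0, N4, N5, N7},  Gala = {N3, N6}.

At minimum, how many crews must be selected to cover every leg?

4

Bravo and Delta and Echo and Flint together: Bravo ∪ Delta ∪ Echo ∪ Flint = {N0, N1, N2, N3, N4, N5, N6, N7, N8, N9} — every leg is covered.
No 3 of the 7 crews cover everything (all 35 combinations miss at least one leg), so 4 is optimal.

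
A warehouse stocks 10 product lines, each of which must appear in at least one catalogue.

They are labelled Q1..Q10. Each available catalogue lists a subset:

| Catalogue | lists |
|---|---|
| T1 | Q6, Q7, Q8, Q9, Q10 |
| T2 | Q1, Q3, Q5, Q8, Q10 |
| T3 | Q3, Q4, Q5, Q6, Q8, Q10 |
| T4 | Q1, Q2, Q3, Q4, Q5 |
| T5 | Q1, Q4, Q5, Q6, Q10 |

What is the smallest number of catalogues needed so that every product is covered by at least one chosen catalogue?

2

T1 and T4 together: T1 ∪ T4 = {Q1, Q2, Q3, Q4, Q5, Q6, Q7, Q8, Q9, Q10} — every product is covered.
No single catalogue has all 10 products (the largest, T3, has 6), so 2 is optimal.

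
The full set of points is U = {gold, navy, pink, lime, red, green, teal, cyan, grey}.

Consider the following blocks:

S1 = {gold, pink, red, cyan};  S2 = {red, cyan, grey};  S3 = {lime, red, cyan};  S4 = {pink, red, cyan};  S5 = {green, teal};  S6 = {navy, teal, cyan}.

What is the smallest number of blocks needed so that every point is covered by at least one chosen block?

5

S1, S2, S3, S5, and S6 cover everything between them: the union {gold, navy, pink, lime, red, green, teal, cyan, grey} is all of U.
No 4 of the 6 blocks cover everything (all 15 combinations miss at least one point), so 5 is optimal.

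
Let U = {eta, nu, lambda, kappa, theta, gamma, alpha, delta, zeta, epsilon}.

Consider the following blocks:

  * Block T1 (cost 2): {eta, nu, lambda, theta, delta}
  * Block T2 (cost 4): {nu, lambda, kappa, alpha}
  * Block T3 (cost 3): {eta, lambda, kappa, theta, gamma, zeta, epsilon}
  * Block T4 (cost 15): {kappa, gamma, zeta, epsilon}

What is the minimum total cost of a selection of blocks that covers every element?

9

T1, T2, T3 together cover every element (T1 ∪ T2 ∪ T3 = {eta, nu, lambda, kappa, theta, gamma, alpha, delta, zeta, epsilon}); total cost 2 + 4 + 3 = 9.
No covering selection has total cost below 9.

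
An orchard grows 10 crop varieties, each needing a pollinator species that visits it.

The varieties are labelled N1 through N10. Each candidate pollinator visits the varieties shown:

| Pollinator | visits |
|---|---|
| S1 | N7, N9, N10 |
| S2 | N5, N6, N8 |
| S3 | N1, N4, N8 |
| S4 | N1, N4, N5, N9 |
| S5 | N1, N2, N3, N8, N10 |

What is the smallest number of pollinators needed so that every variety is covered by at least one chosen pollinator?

S1 and S2 and S3 and S5 together: S1 ∪ S2 ∪ S3 ∪ S5 = {N1, N2, N3, N4, N5, N6, N7, N8, N9, N10} — every variety is covered.
No 3 of the 5 pollinators cover everything (all 10 combinations miss at least one variety), so 4 is optimal.

4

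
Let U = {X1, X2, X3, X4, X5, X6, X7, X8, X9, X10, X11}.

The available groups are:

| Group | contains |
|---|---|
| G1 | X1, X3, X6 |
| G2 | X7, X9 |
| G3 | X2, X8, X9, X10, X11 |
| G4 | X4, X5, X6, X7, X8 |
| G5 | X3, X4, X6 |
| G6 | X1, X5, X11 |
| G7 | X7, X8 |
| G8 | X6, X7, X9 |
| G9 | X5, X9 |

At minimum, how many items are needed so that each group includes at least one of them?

4

The 4 items {X3, X7, X9, X11} hit every group.
No choice of 3 items meets every group, so 4 is the minimum.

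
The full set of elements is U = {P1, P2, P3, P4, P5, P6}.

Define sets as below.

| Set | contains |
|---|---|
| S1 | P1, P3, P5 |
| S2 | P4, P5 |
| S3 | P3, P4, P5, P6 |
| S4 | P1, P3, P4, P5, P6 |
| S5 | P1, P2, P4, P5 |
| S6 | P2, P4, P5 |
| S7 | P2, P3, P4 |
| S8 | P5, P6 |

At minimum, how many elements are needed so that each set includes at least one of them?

Take H = {P3, P5}. Each listed set contains at least one of these, so H is a hitting set of size 2.
The sets S7, S8 are pairwise disjoint, so any hitting set needs a separate element for each — at least 2. Hence 2 is optimal.

2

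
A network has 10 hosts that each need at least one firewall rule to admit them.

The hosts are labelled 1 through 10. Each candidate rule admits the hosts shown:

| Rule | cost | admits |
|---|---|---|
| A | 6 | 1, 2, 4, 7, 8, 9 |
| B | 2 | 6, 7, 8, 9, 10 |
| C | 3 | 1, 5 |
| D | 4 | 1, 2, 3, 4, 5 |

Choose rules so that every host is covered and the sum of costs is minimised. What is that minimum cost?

6

B, D together cover every host (B ∪ D = {1, 2, 3, 4, 5, 6, 7, 8, 9, 10}); total cost 2 + 4 = 6.
No covering selection has total cost below 6.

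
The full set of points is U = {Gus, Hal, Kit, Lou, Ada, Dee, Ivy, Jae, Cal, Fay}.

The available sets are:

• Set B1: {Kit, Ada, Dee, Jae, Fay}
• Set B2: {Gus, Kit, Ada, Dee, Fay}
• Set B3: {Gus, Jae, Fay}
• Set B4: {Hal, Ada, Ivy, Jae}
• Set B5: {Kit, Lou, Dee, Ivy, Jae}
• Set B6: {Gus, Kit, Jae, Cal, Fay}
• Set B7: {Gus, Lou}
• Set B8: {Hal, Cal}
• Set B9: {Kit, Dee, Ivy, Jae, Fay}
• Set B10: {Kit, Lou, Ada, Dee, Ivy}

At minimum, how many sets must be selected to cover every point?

B4 and B6 and B10 together: B4 ∪ B6 ∪ B10 = {Gus, Hal, Kit, Lou, Ada, Dee, Ivy, Jae, Cal, Fay} — every point is covered.
No 2 of the 10 sets cover everything (all 45 combinations miss at least one point), so 3 is optimal.

3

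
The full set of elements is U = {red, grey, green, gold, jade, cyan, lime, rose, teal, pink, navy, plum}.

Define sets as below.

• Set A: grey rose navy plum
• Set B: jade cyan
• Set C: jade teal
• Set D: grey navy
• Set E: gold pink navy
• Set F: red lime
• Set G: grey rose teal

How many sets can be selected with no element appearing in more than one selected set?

4

B, E, F, G are pairwise disjoint (B={jade,cyan}; E={gold,pink,navy}; F={red,lime}; G={grey,rose,teal}).
Every remaining set overlaps one of these, and no 5 of the listed sets are pairwise disjoint, so 4 is the maximum.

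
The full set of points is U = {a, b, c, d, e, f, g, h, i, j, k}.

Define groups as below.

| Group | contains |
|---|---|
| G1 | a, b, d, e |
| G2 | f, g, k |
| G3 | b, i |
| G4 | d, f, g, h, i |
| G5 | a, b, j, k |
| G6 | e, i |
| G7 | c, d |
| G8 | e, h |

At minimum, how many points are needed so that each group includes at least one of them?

The 4 points {b, c, e, f} hit every group.
The groups G2, G3, G7, G8 are pairwise disjoint, so any hitting set needs a separate point for each — at least 4. Hence 4 is optimal.

4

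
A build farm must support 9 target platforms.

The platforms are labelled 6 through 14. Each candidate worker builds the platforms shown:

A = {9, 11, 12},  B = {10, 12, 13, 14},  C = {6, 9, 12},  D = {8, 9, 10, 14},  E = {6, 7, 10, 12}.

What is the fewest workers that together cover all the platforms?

4

Take {A, B, D, E}. Their union is {6, 7, 8, 9, 10, 11, 12, 13, 14}, which is all 9 platforms.
Only B contains 13, so B is forced; the remaining 5 platforms need at least 3 more workers (each remaining worker adds at most 2) — so at least 4 workers are needed, and 4 is optimal.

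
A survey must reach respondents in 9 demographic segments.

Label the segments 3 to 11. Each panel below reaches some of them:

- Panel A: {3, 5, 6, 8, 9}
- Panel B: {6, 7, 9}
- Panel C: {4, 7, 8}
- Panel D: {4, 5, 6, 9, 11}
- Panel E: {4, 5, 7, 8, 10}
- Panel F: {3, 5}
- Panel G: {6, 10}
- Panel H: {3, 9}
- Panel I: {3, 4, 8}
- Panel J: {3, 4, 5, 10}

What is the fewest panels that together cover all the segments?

3

D and E and I together: D ∪ E ∪ I = {3, 4, 5, 6, 7, 8, 9, 10, 11} — every segment is covered.
Only D contains 11, so D is forced; the remaining 4 segments need at least 2 more panels (each remaining panel adds at most 3) — so at least 3 panels are needed, and 3 is optimal.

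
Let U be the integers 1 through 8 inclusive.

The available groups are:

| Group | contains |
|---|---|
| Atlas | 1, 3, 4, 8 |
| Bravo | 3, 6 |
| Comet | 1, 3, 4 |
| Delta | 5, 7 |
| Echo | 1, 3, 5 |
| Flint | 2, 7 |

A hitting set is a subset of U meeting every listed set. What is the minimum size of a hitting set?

2

Take H = {3, 7}. Each listed group contains at least one of these, so H is a hitting set of size 2.
The groups Bravo, Flint are pairwise disjoint, so any hitting set needs a separate element for each — at least 2. Hence 2 is optimal.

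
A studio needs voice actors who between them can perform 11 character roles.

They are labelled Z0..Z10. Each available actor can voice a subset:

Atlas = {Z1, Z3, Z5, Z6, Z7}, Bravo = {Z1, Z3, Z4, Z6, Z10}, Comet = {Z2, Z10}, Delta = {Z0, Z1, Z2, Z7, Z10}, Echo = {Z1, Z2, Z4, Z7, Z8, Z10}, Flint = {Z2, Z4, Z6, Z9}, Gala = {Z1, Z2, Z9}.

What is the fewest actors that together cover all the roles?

Atlas and Delta and Echo and Flint together: Atlas ∪ Delta ∪ Echo ∪ Flint = {Z0, Z1, Z2, Z3, Z4, Z5, Z6, Z7, Z8, Z9, Z10} — every role is covered.
No 3 of the 7 actors cover everything (all 35 combinations miss at least one role), so 4 is optimal.

4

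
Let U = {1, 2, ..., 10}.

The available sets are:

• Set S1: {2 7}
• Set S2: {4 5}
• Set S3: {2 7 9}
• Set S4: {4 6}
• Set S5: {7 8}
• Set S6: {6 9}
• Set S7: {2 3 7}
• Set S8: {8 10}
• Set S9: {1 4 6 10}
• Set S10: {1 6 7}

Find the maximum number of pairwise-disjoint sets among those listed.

S1, S2, S6, S8 are pairwise disjoint (S1={2,7}; S2={4,5}; S6={6,9}; S8={8,10}).
Every remaining set overlaps one of these, and no 5 of the listed sets are pairwise disjoint, so 4 is the maximum.

4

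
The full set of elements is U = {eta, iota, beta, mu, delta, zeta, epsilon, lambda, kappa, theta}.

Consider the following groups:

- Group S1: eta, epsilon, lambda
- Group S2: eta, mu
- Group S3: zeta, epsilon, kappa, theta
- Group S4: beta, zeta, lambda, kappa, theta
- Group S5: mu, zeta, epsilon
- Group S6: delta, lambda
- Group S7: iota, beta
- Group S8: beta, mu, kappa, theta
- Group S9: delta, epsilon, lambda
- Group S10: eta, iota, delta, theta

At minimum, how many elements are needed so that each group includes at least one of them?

The 4 elements {eta, beta, zeta, lambda} hit every group.
The groups S2, S3, S6, S7 are pairwise disjoint, so any hitting set needs a separate element for each — at least 4. Hence 4 is optimal.

4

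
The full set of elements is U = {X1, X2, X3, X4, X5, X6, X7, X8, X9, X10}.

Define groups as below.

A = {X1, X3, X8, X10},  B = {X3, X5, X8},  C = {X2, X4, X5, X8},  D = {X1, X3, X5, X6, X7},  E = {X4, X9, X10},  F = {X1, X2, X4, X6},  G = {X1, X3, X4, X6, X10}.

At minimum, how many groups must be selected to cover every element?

C and D and E together: C ∪ D ∪ E = {X1, X2, X3, X4, X5, X6, X7, X8, X9, X10} — every element is covered.
Only D contains X7, so D is forced; the remaining 5 elements need at least 2 more groups (each remaining group adds at most 3) — so at least 3 groups are needed, and 3 is optimal.

3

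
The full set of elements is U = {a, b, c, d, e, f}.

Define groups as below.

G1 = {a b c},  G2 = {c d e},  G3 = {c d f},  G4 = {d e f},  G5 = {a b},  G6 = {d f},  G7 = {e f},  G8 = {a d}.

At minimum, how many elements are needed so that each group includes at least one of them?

3

H = {b, d, f} meets every group (each contains at least one member of H), and |H| = 3.
No choice of 2 elements meets every group, so 3 is the minimum.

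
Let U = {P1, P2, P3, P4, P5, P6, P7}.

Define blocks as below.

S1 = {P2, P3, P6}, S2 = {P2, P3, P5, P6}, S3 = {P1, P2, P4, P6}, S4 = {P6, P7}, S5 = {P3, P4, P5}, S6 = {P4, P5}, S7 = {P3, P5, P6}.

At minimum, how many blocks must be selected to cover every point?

3

S3 and S4 and S7 together: S3 ∪ S4 ∪ S7 = {P1, P2, P3, P4, P5, P6, P7} — every point is covered.
Only S3 contains P1, so S3 is forced; the remaining 3 points need at least 2 more blocks (each remaining block adds at most 2) — so at least 3 blocks are needed, and 3 is optimal.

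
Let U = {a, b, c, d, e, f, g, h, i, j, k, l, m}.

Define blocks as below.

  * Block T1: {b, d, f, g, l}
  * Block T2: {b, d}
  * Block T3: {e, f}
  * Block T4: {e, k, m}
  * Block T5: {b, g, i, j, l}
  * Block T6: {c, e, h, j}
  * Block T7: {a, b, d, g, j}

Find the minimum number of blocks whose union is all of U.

5

T3, T4, T5, T6, and T7 cover everything between them: the union {a, b, c, d, e, f, g, h, i, j, k, l, m} is all of U.
No 4 of the 7 blocks cover everything (all 35 combinations miss at least one element), so 5 is optimal.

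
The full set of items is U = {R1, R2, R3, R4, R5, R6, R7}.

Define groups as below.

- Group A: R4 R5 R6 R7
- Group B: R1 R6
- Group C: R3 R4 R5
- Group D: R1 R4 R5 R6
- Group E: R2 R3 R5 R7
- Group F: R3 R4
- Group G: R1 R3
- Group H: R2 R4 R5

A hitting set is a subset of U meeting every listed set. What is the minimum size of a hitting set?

3

Take T = {R1, R4, R5}. Each listed group contains at least one of these, so T is a hitting set of size 3.
No choice of 2 items meets every group, so 3 is the minimum.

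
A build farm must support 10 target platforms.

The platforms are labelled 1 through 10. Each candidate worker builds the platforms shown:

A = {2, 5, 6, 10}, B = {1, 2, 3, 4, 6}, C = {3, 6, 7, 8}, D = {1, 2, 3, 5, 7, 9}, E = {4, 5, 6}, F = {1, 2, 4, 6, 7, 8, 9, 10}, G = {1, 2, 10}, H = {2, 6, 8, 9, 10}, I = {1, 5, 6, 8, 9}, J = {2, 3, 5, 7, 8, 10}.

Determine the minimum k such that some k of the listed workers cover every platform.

2

Take {D, F}. Their union is {1, 2, 3, 4, 5, 6, 7, 8, 9, 10}, which is all 10 platforms.
No single worker has all 10 platforms (the largest, F, has 8), so 2 is optimal.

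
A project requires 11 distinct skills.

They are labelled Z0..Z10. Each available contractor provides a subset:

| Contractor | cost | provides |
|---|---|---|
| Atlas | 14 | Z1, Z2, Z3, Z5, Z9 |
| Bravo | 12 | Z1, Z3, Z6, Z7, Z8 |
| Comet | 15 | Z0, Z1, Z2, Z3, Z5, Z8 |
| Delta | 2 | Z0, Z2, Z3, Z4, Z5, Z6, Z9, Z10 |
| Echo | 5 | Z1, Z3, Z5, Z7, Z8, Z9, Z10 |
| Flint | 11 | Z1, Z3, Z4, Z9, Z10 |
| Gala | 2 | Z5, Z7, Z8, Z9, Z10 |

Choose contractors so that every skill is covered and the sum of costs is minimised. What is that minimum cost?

7

Delta, Echo together cover every skill (Delta ∪ Echo = {Z0, Z1, Z2, Z3, Z4, Z5, Z6, Z7, Z8, Z9, Z10}); total cost 2 + 5 = 7.
The greedy pick Delta, Gala, Echo costs 9; no covering selection beats 7.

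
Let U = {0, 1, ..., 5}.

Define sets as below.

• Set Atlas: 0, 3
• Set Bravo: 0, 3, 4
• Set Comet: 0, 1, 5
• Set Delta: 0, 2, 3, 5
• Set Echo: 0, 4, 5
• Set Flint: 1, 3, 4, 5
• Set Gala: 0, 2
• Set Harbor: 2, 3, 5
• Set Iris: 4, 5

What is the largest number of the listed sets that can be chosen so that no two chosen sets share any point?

Flint, Gala are pairwise disjoint (Flint={1,3,4,5}; Gala={0,2}).
Every remaining set overlaps one of these, and no 3 of the listed sets are pairwise disjoint, so 2 is the maximum.

2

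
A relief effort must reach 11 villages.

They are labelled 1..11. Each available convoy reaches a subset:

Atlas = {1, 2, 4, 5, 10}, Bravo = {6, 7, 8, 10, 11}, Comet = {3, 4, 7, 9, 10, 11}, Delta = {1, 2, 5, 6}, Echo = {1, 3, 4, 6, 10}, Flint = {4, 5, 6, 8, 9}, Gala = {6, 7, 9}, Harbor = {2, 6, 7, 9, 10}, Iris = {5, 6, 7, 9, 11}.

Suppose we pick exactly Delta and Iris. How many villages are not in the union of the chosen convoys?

Union of Delta, Iris = {1, 2, 5, 6, 7, 9, 11}.
Not covered: 3, 4, 8, 10 — 4 villages.

4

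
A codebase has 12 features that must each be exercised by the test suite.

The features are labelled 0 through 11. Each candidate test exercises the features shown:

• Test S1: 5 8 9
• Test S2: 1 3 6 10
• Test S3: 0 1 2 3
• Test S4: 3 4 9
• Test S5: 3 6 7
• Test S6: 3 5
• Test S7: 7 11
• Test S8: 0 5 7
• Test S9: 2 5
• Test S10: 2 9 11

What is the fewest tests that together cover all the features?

Take {S1, S2, S3, S4, S7}. Their union is {0, 1, 2, 3, 4, 5, 6, 7, 8, 9, 10, 11}, which is all 12 features.
No 4 of the 10 tests cover everything (all 210 combinations miss at least one feature), so 5 is optimal.

5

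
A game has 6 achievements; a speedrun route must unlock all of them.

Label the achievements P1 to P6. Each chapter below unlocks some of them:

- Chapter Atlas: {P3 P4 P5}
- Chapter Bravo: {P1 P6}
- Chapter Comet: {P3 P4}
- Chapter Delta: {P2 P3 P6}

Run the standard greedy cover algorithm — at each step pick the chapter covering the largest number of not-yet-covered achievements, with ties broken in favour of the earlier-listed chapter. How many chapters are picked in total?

3

Greedy: pick Atlas (covers 3 new) → pick Bravo (covers 2 new) → pick Delta (covers 1 new). Total picks: 3.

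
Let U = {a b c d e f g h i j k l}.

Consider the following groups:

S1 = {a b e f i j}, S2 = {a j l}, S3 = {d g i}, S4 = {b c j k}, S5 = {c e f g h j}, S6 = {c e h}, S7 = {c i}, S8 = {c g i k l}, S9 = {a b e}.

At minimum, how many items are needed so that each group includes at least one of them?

3

The 3 items {a, c, d} hit every group.
The groups S2, S3, S6 are pairwise disjoint, so any hitting set needs a separate item for each — at least 3. Hence 3 is optimal.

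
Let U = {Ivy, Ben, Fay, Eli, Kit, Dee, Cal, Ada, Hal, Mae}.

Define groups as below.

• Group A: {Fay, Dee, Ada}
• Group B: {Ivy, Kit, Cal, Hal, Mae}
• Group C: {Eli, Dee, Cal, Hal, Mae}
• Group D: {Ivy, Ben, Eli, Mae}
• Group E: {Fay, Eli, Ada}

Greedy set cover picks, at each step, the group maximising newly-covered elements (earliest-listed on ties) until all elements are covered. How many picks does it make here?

3

Greedy: pick B (covers 5 new) → pick A (covers 3 new) → pick D (covers 2 new). Total picks: 3.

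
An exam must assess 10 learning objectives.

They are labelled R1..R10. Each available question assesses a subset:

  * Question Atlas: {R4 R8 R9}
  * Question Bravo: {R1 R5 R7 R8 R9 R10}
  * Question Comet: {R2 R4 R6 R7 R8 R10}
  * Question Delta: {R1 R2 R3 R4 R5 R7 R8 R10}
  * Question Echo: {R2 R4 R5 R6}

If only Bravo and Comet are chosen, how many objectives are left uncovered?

1

Union of Bravo, Comet = {R1, R2, R4, R5, R6, R7, R8, R9, R10}.
Not covered: R3 — 1 objective.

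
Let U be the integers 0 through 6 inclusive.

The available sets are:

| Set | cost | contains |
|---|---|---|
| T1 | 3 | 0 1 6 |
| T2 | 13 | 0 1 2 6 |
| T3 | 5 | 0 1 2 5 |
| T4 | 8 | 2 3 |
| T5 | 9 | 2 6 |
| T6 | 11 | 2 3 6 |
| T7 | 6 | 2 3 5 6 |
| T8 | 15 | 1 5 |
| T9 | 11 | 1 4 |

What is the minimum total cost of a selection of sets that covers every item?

20

T1, T7, T9 together cover every item (T1 ∪ T7 ∪ T9 = {0, 1, 2, 3, 4, 5, 6}); total cost 3 + 6 + 11 = 20.
No covering selection has total cost below 20.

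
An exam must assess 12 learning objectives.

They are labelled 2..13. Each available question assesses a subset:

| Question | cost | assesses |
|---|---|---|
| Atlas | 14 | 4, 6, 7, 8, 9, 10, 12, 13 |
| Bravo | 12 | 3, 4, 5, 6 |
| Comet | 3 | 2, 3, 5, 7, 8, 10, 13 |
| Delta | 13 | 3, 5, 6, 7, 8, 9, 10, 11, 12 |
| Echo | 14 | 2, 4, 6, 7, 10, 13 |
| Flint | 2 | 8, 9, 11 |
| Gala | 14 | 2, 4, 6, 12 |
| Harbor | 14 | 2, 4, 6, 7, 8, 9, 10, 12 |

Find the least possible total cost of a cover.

19

Comet, Flint, Gala together cover every objective (Comet ∪ Flint ∪ Gala = {2, 3, 4, 5, 6, 7, 8, 9, 10, 11, 12, 13}); total cost 3 + 2 + 14 = 19.
No covering selection has total cost below 19.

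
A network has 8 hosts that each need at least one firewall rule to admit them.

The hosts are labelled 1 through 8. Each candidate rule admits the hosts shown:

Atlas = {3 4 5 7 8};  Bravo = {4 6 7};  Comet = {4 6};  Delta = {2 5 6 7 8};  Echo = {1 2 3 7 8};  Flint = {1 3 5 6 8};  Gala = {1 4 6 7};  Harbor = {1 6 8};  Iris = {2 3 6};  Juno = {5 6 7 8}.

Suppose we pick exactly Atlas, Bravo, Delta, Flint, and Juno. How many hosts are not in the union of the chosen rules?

0

Union of Atlas, Bravo, Delta, Flint, Juno = {1, 2, 3, 4, 5, 6, 7, 8} — that's every host, so 0 are uncovered.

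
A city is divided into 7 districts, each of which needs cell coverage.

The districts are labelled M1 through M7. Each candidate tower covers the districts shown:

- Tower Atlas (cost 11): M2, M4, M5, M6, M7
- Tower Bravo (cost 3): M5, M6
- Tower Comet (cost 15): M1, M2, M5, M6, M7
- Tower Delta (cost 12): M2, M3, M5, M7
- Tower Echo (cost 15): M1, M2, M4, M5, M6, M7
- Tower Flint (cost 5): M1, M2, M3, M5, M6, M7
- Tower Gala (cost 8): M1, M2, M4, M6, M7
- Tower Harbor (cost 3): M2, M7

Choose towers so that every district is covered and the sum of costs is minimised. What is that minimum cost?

Flint, Gala together cover every district (Flint ∪ Gala = {M1, M2, M3, M4, M5, M6, M7}); total cost 5 + 8 = 13.
No covering selection has total cost below 13.

13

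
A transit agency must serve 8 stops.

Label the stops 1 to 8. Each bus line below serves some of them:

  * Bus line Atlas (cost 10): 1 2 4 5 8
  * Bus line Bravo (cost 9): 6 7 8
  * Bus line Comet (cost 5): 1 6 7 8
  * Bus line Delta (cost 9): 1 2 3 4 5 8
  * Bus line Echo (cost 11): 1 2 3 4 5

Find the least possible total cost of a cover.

14

Comet, Delta together cover every stop (Comet ∪ Delta = {1, 2, 3, 4, 5, 6, 7, 8}); total cost 5 + 9 = 14.
No covering selection has total cost below 14.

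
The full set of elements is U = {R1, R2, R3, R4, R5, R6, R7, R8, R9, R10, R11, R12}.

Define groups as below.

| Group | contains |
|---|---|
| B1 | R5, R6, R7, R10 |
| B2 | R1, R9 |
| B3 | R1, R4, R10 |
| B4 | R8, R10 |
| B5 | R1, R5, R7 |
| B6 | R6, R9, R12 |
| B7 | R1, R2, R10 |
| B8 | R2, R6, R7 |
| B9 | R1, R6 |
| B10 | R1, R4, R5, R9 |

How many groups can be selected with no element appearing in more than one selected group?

3

B4, B8, B10 are pairwise disjoint (B4={R8,R10}; B8={R2,R6,R7}; B10={R1,R4,R5,R9}).
Every remaining group overlaps one of these, and no 4 of the listed groups are pairwise disjoint, so 3 is the maximum.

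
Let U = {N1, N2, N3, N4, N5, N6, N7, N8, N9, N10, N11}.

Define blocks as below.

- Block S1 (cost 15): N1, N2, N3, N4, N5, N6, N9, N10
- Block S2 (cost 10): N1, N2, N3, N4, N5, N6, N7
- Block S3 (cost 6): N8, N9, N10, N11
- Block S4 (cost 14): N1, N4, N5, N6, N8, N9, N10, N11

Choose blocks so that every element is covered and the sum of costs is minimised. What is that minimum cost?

S2, S3 together cover every element (S2 ∪ S3 = {N1, N2, N3, N4, N5, N6, N7, N8, N9, N10, N11}); total cost 10 + 6 = 16.
No covering selection has total cost below 16.

16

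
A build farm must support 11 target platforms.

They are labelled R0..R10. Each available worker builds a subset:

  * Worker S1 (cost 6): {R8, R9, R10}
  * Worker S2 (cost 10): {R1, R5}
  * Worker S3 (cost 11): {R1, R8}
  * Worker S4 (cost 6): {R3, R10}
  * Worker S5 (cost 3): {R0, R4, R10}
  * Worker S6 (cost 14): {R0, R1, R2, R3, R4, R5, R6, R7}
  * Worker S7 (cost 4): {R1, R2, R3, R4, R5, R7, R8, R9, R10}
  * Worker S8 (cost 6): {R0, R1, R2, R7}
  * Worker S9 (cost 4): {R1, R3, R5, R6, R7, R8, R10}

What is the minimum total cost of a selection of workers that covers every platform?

S5, S7, S9 together cover every platform (S5 ∪ S7 ∪ S9 = {R0, R1, R2, R3, R4, R5, R6, R7, R8, R9, R10}); total cost 3 + 4 + 4 = 11.
No covering selection has total cost below 11.

11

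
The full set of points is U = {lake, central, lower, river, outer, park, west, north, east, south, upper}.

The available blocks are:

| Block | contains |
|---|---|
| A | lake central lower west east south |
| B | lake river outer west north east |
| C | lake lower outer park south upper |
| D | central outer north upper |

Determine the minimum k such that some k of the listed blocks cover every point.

B and C and D together: B ∪ C ∪ D = {lake, central, lower, river, outer, park, west, north, east, south, upper} — every point is covered.
Only B contains river, so B is forced; the remaining 5 points need at least 2 more blocks (each remaining block adds at most 4) — so at least 3 blocks are needed, and 3 is optimal.

3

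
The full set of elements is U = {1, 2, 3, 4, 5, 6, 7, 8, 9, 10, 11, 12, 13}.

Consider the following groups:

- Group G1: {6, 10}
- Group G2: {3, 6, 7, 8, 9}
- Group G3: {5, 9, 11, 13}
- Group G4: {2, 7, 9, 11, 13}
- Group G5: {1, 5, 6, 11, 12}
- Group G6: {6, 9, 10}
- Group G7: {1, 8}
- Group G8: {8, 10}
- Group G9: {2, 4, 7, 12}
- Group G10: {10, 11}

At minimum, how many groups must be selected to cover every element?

5

G2 and G4 and G5 and G8 and G9 together: G2 ∪ G4 ∪ G5 ∪ G8 ∪ G9 = {1, 2, 3, 4, 5, 6, 7, 8, 9, 10, 11, 12, 13} — every element is covered.
No 4 of the 10 groups cover everything (all 210 combinations miss at least one element), so 5 is optimal.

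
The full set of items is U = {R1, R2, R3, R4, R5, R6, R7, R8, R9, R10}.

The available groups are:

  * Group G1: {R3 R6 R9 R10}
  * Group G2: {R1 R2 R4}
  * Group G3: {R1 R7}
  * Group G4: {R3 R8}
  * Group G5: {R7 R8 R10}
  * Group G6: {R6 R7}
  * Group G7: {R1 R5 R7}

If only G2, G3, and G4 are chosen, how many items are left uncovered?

4

Union of G2, G3, G4 = {R1, R2, R3, R4, R7, R8}.
Not covered: R5, R6, R9, R10 — 4 items.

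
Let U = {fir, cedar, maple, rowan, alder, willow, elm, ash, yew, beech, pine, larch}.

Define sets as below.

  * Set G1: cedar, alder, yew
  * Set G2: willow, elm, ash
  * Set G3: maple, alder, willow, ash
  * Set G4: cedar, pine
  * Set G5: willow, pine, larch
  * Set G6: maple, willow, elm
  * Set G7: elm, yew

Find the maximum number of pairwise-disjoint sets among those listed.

3

G3, G4, G7 are pairwise disjoint (G3={maple,alder,willow,ash}; G4={cedar,pine}; G7={elm,yew}).
Every remaining set overlaps one of these, and no 4 of the listed sets are pairwise disjoint, so 3 is the maximum.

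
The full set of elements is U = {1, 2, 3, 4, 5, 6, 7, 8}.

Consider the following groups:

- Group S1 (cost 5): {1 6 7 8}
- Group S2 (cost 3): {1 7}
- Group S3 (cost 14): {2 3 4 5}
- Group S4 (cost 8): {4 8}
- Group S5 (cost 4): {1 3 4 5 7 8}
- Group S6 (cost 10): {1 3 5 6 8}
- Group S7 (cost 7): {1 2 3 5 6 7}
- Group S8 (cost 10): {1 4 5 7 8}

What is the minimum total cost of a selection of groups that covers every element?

S5, S7 together cover every element (S5 ∪ S7 = {1, 2, 3, 4, 5, 6, 7, 8}); total cost 4 + 7 = 11.
No covering selection has total cost below 11.

11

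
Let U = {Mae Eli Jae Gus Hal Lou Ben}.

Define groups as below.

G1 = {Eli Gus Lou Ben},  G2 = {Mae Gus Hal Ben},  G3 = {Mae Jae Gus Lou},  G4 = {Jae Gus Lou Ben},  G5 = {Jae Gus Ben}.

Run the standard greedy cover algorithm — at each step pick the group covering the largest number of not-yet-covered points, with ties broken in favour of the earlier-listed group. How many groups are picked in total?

3

Greedy: pick G1 (covers 4 new) → pick G2 (covers 2 new) → pick G3 (covers 1 new). Total picks: 3.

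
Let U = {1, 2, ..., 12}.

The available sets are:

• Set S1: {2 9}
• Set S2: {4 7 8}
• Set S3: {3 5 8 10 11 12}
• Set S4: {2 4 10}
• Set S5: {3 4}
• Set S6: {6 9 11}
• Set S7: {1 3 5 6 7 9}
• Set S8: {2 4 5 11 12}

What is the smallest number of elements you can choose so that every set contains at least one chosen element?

The 3 elements {4, 9, 11} hit every set.
No choice of 2 elements meets every set, so 3 is the minimum.

3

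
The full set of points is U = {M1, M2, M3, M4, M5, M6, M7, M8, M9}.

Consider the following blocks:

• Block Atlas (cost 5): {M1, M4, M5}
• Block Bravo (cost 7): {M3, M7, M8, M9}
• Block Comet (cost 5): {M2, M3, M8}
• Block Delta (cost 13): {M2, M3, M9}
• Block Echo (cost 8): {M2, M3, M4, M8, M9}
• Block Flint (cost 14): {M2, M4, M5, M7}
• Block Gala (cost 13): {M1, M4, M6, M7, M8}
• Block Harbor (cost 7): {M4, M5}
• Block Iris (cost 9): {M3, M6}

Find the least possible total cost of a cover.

Atlas, Echo, Gala together cover every point (Atlas ∪ Echo ∪ Gala = {M1, M2, M3, M4, M5, M6, M7, M8, M9}); total cost 5 + 8 + 13 = 26.
No covering selection has total cost below 26.

26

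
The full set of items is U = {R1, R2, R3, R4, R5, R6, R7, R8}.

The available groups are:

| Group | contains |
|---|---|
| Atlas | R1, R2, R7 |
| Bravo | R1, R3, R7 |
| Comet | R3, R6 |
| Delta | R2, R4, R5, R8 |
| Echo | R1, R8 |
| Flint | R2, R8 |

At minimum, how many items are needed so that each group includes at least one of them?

3

H = {R1, R3, R8} meets every group (each contains at least one member of H), and |H| = 3.
No choice of 2 items meets every group, so 3 is the minimum.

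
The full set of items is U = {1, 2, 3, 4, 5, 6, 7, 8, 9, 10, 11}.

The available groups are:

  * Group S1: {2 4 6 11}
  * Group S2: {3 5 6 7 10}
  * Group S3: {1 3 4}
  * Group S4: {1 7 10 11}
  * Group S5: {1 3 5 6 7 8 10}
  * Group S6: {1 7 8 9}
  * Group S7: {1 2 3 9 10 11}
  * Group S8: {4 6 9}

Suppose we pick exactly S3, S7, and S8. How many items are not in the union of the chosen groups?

3

Union of S3, S7, S8 = {1, 2, 3, 4, 6, 9, 10, 11}.
Not covered: 5, 7, 8 — 3 items.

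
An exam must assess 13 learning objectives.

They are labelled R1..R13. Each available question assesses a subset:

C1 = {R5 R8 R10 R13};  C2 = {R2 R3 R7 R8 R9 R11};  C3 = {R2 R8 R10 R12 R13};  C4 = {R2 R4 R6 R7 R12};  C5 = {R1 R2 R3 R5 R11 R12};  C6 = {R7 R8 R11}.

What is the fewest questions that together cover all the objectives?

C1 and C2 and C4 and C5 together: C1 ∪ C2 ∪ C4 ∪ C5 = {R1, R2, R3, R4, R5, R6, R7, R8, R9, R10, R11, R12, R13} — every objective is covered.
Only C5 contains R1, so C5 is forced; the remaining 7 objectives need at least 3 more questions (each remaining question adds at most 3) — so at least 4 questions are needed, and 4 is optimal.

4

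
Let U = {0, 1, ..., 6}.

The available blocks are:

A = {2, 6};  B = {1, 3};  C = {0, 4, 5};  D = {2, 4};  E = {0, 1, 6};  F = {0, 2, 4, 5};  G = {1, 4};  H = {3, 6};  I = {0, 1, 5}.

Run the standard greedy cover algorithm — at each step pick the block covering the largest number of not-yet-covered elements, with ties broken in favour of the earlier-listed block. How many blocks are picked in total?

3

Greedy: pick F (covers 4 new) → pick B (covers 2 new) → pick A (covers 1 new). Total picks: 3.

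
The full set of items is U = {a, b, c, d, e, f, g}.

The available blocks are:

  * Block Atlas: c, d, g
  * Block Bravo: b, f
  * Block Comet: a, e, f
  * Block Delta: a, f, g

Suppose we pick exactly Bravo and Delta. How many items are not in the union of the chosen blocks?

3

Union of Bravo, Delta = {a, b, f, g}.
Not covered: c, d, e — 3 items.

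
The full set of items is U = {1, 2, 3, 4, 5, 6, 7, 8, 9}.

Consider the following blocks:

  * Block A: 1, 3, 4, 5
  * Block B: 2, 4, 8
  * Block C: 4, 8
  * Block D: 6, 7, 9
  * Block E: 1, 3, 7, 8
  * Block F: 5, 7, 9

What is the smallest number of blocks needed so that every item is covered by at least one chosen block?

A, B, and D cover everything between them: the union {1, 2, 3, 4, 5, 6, 7, 8, 9} is all of U.
Each block has at most 4 items, and 2·4 = 8 < 9 — so at least 3 blocks are needed, and 3 is optimal.

3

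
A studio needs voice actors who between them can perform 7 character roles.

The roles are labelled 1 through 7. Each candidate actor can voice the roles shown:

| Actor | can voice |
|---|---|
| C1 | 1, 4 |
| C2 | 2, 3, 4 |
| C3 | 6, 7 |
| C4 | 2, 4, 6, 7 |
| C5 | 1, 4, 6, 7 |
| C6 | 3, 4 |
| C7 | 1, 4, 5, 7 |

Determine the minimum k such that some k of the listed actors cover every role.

C2 and C4 and C7 together: C2 ∪ C4 ∪ C7 = {1, 2, 3, 4, 5, 6, 7} — every role is covered.
Only C7 contains 5, so C7 is forced; the remaining 3 roles need at least 2 more actors (each remaining actor adds at most 2) — so at least 3 actors are needed, and 3 is optimal.

3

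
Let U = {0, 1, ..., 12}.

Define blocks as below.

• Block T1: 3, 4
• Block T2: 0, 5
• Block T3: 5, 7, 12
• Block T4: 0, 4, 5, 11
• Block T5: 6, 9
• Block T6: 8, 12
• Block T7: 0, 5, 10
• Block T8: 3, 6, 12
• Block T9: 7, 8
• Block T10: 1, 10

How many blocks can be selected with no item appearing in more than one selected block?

T1, T2, T5, T9, T10 are pairwise disjoint (T1={3,4}; T2={0,5}; T5={6,9}; T9={7,8}; T10={1,10}).
Every remaining block overlaps one of these, and no 6 of the listed blocks are pairwise disjoint, so 5 is the maximum.

5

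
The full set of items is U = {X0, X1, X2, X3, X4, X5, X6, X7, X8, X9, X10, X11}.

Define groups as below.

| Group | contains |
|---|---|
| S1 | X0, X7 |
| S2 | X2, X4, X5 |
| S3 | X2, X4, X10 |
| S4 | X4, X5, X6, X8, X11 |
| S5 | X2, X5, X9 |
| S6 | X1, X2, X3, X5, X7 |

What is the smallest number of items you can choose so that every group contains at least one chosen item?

The 3 items {X0, X5, X10} hit every group.
No choice of 2 items meets every group, so 3 is the minimum.

3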